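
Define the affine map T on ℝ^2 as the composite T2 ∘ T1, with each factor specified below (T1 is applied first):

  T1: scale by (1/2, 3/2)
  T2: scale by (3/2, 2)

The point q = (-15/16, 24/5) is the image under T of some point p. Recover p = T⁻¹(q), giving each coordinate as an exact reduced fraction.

T1 = [1/2 0 0; 0 3/2 0; 0 0 1]
T2·T1 = [3/4 0 0; 0 3 0; 0 0 1]
det M = 9/4; M⁻¹ = [4/3 0 0; 0 1/3 0; 0 0 1]
M⁻¹ · (-15/16, 24/5)ᵀ = (-5/4, 8/5)ᵀ

p = (-5/4, 8/5)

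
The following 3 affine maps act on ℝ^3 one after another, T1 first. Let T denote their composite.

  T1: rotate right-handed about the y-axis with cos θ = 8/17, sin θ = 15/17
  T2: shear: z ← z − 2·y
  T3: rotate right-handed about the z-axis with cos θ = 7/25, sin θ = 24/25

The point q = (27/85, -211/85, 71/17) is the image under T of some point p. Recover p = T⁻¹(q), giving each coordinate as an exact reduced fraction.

p = (-3, -1, -1)

T1 = [8/17 0 15/17 0; 0 1 0 0; -15/17 0 8/17 0; 0 0 0 1]
T2·T1 = [8/17 0 15/17 0; 0 1 0 0; -15/17 -2 8/17 0; 0 0 0 1]
T3·…·T1 = [56/425 -24/25 21/85 0; 192/425 7/25 72/85 0; -15/17 -2 8/17 0; 0 0 0 1]
det M = 1; M⁻¹ = [776/425 -18/425 -15/17 0; -24/25 7/25 0 0; -279/425 472/425 8/17 0; 0 0 0 1]
M⁻¹ · (27/85, -211/85, 71/17)ᵀ = (-3, -1, -1)ᵀ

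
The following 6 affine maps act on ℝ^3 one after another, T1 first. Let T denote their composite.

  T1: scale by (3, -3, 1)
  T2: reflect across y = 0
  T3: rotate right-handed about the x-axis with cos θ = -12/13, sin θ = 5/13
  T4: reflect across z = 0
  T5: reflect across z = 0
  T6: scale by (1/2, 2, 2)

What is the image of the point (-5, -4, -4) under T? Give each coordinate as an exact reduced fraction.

T1 scale by (3, -3, 1): (-5, -4, -4) → (-15, 12, -4)
T2 reflect across y = 0: (-15, 12, -4) → (-15, -12, -4)
T3 rotate right-handed about the x-axis with cos θ = -12/13, sin θ = 5/13: (-15, -12, -4) → (-15, 164/13, -12/13)
T4 reflect across z = 0: (-15, 164/13, -12/13) → (-15, 164/13, 12/13)
T5 reflect across z = 0: (-15, 164/13, 12/13) → (-15, 164/13, -12/13)
T6 scale by (1/2, 2, 2): (-15, 164/13, -12/13) → (-15/2, 328/13, -24/13)

T(p) = (-15/2, 328/13, -24/13)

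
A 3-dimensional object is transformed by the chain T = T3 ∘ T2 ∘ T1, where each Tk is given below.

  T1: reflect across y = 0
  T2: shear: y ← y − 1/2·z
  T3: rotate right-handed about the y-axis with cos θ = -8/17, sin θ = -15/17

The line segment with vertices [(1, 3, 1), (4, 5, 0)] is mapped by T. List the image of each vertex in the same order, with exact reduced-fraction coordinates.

T1 reflect across y = 0: (1, 3, 1) → (1, -3, 1); (4, 5, 0) → (4, -5, 0)
T2 shear: y ← y − 1/2·z: (1, -3, 1) → (1, -7/2, 1); (4, -5, 0) → (4, -5, 0)
T3 rotate right-handed about the y-axis with cos θ = -8/17, sin θ = -15/17: (1, -7/2, 1) → (-23/17, -7/2, 7/17); (4, -5, 0) → (-32/17, -5, 60/17)

image vertices: (-23/17, -7/2, 7/17), (-32/17, -5, 60/17)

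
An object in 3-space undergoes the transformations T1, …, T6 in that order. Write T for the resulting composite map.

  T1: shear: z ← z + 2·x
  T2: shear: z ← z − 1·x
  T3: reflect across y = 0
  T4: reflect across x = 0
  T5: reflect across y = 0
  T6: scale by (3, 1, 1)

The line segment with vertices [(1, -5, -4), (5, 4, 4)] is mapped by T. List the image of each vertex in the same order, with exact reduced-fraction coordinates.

image vertices: (-3, -5, -3), (-15, 4, 9)

T1 shear: z ← z + 2·x: (1, -5, -4) → (1, -5, -2); (5, 4, 4) → (5, 4, 14)
T2 shear: z ← z − 1·x: (1, -5, -2) → (1, -5, -3); (5, 4, 14) → (5, 4, 9)
T3 reflect across y = 0: (1, -5, -3) → (1, 5, -3); (5, 4, 9) → (5, -4, 9)
T4 reflect across x = 0: (1, 5, -3) → (-1, 5, -3); (5, -4, 9) → (-5, -4, 9)
T5 reflect across y = 0: (-1, 5, -3) → (-1, -5, -3); (-5, -4, 9) → (-5, 4, 9)
T6 scale by (3, 1, 1): (-1, -5, -3) → (-3, -5, -3); (-5, 4, 9) → (-15, 4, 9)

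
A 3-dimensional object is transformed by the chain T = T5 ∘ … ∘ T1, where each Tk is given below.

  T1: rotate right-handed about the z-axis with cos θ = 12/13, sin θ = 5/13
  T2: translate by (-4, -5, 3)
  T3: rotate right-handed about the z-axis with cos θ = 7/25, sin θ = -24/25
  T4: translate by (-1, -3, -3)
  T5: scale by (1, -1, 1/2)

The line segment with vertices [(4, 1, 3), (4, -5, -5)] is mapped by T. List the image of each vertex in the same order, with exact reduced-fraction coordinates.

image vertices: (-236/65, 198/65, 3/2), (-2698/325, 2214/325, -5/2)

T1 rotate right-handed about the z-axis with cos θ = 12/13, sin θ = 5/13: (4, 1, 3) → (43/13, 32/13, 3); (4, -5, -5) → (73/13, -40/13, -5)
T2 translate by (-4, -5, 3): (43/13, 32/13, 3) → (-9/13, -33/13, 6); (73/13, -40/13, -5) → (21/13, -105/13, -2)
T3 rotate right-handed about the z-axis with cos θ = 7/25, sin θ = -24/25: (-9/13, -33/13, 6) → (-171/65, -3/65, 6); (21/13, -105/13, -2) → (-2373/325, -1239/325, -2)
T4 translate by (-1, -3, -3): (-171/65, -3/65, 6) → (-236/65, -198/65, 3); (-2373/325, -1239/325, -2) → (-2698/325, -2214/325, -5)
T5 scale by (1, -1, 1/2): (-236/65, -198/65, 3) → (-236/65, 198/65, 3/2); (-2698/325, -2214/325, -5) → (-2698/325, 2214/325, -5/2)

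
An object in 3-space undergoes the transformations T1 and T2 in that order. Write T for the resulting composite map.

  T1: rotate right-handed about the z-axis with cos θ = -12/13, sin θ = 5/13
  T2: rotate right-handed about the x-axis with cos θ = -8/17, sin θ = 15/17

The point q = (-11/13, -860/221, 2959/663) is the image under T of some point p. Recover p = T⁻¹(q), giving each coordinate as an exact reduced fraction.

T1 = [-12/13 -5/13 0 0; 5/13 -12/13 0 0; 0 0 1 0; 0 0 0 1]
T2·T1 = [-12/13 -5/13 0 0; -40/221 96/221 -15/17 0; 75/221 -180/221 -8/17 0; 0 0 0 1]
det M = 1; M⁻¹ = [-12/13 -40/221 75/221 0; -5/13 96/221 -180/221 0; 0 -15/17 -8/17 0; 0 0 0 1]
M⁻¹ · (-11/13, -860/221, 2959/663)ᵀ = (3, -5, 4/3)ᵀ

p = (3, -5, 4/3)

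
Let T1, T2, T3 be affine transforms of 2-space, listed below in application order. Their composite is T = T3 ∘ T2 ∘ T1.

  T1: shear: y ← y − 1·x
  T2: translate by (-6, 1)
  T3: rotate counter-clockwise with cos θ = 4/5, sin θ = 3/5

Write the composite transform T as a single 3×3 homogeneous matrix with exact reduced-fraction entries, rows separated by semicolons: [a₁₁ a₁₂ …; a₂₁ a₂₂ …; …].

T1 = [1 0 0; -1 1 0; 0 0 1]
T2·T1 = [1 0 -6; -1 1 1; 0 0 1]
T3·…·T1 = [7/5 -3/5 -27/5; -1/5 4/5 -14/5; 0 0 1]

T = [7/5 -3/5 -27/5; -1/5 4/5 -14/5; 0 0 1]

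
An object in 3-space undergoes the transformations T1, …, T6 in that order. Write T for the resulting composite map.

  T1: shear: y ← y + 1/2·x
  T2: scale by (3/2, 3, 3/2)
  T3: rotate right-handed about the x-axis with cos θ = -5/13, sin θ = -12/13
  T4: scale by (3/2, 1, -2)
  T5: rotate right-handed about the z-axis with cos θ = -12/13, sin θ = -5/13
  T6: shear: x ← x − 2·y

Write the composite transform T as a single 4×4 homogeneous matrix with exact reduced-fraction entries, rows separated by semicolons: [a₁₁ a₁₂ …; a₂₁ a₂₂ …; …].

T = [-276/169 -435/169 522/169 0; -225/676 180/169 -216/169 0; 36/13 72/13 15/13 0; 0 0 0 1]

T1 = [1 0 0 0; 1/2 1 0 0; 0 0 1 0; 0 0 0 1]
T2·T1 = [3/2 0 0 0; 3/2 3 0 0; 0 0 3/2 0; 0 0 0 1]
T3·…·T1 = [3/2 0 0 0; -15/26 -15/13 18/13 0; -18/13 -36/13 -15/26 0; 0 0 0 1]
T4·…·T1 = [9/4 0 0 0; -15/26 -15/13 18/13 0; 36/13 72/13 15/13 0; 0 0 0 1]
T5·…·T1 = [-777/338 -75/169 90/169 0; -225/676 180/169 -216/169 0; 36/13 72/13 15/13 0; 0 0 0 1]
T6·…·T1 = [-276/169 -435/169 522/169 0; -225/676 180/169 -216/169 0; 36/13 72/13 15/13 0; 0 0 0 1]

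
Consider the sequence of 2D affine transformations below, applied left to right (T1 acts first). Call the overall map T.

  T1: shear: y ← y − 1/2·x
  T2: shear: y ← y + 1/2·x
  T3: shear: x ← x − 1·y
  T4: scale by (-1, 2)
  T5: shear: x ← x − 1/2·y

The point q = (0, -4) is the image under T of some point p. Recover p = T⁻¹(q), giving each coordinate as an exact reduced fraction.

T1 = [1 0 0; -1/2 1 0; 0 0 1]
T2·T1 = [1 0 0; 0 1 0; 0 0 1]
T3·…·T1 = [1 -1 0; 0 1 0; 0 0 1]
T4·…·T1 = [-1 1 0; 0 2 0; 0 0 1]
T5·…·T1 = [-1 0 0; 0 2 0; 0 0 1]
det M = -2; M⁻¹ = [-1 0 0; 0 1/2 0; 0 0 1]
M⁻¹ · (0, -4)ᵀ = (0, -2)ᵀ

p = (0, -2)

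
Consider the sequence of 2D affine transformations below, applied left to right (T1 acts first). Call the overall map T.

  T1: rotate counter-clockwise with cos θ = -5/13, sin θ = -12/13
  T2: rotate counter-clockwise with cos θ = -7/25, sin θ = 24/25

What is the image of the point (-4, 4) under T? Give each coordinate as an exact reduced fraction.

T(p) = (-1148/325, 1436/325)

T1 rotate counter-clockwise with cos θ = -5/13, sin θ = -12/13: (-4, 4) → (68/13, 28/13)
T2 rotate counter-clockwise with cos θ = -7/25, sin θ = 24/25: (68/13, 28/13) → (-1148/325, 1436/325)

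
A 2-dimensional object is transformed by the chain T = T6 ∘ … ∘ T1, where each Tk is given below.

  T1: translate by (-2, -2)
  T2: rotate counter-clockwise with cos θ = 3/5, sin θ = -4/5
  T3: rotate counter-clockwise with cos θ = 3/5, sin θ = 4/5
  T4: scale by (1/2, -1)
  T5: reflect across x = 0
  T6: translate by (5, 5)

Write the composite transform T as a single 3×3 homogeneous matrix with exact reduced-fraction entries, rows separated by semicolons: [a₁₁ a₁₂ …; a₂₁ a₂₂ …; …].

T1 = [1 0 -2; 0 1 -2; 0 0 1]
T2·T1 = [3/5 4/5 -14/5; -4/5 3/5 2/5; 0 0 1]
T3·…·T1 = [1 0 -2; 0 1 -2; 0 0 1]
T4·…·T1 = [1/2 0 -1; 0 -1 2; 0 0 1]
T5·…·T1 = [-1/2 0 1; 0 -1 2; 0 0 1]
T6·…·T1 = [-1/2 0 6; 0 -1 7; 0 0 1]

T = [-1/2 0 6; 0 -1 7; 0 0 1]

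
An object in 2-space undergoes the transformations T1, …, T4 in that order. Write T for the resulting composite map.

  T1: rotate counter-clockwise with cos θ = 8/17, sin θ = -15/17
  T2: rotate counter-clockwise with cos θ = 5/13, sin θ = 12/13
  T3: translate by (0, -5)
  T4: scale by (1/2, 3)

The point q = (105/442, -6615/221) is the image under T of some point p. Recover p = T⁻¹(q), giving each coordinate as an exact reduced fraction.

T1 = [8/17 15/17 0; -15/17 8/17 0; 0 0 1]
T2·T1 = [220/221 -21/221 0; 21/221 220/221 0; 0 0 1]
T3·…·T1 = [220/221 -21/221 0; 21/221 220/221 -5; 0 0 1]
T4·…·T1 = [110/221 -21/442 0; 63/221 660/221 -15; 0 0 1]
det M = 3/2; M⁻¹ = [440/221 7/221 105/221; -42/221 220/663 1100/221; 0 0 1]
M⁻¹ · (105/442, -6615/221)ᵀ = (0, -5)ᵀ

p = (0, -5)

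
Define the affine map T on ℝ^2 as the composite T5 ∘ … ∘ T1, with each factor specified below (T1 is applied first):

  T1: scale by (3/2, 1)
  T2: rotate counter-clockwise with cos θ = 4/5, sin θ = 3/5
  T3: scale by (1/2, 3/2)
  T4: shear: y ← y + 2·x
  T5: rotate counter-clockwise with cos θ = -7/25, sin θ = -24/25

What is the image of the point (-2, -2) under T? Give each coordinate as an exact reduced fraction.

T1 scale by (3/2, 1): (-2, -2) → (-3, -2)
T2 rotate counter-clockwise with cos θ = 4/5, sin θ = 3/5: (-3, -2) → (-6/5, -17/5)
T3 scale by (1/2, 3/2): (-6/5, -17/5) → (-3/5, -51/10)
T4 shear: y ← y + 2·x: (-3/5, -51/10) → (-3/5, -63/10)
T5 rotate counter-clockwise with cos θ = -7/25, sin θ = -24/25: (-3/5, -63/10) → (-147/25, 117/50)

T(p) = (-147/25, 117/50)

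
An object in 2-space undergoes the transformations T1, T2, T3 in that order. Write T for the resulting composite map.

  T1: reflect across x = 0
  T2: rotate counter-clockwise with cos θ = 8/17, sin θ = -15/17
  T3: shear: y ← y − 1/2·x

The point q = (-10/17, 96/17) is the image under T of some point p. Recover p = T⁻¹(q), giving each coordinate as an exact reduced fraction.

p = (5, 2)

T1 = [-1 0 0; 0 1 0; 0 0 1]
T2·T1 = [-8/17 15/17 0; 15/17 8/17 0; 0 0 1]
T3·…·T1 = [-8/17 15/17 0; 19/17 1/34 0; 0 0 1]
det M = -1; M⁻¹ = [-1/34 15/17 0; 19/17 8/17 0; 0 0 1]
M⁻¹ · (-10/17, 96/17)ᵀ = (5, 2)ᵀ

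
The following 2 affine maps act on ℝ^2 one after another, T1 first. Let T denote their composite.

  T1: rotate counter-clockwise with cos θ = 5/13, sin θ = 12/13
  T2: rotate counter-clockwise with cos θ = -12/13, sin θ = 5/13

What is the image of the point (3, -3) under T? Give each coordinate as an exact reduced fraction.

T1 rotate counter-clockwise with cos θ = 5/13, sin θ = 12/13: (3, -3) → (51/13, 21/13)
T2 rotate counter-clockwise with cos θ = -12/13, sin θ = 5/13: (51/13, 21/13) → (-717/169, 3/169)

T(p) = (-717/169, 3/169)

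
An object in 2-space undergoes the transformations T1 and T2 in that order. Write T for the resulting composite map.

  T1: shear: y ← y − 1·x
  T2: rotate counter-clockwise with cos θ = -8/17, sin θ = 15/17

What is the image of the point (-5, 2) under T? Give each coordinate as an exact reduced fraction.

T(p) = (-65/17, -131/17)

T1 shear: y ← y − 1·x: (-5, 2) → (-5, 7)
T2 rotate counter-clockwise with cos θ = -8/17, sin θ = 15/17: (-5, 7) → (-65/17, -131/17)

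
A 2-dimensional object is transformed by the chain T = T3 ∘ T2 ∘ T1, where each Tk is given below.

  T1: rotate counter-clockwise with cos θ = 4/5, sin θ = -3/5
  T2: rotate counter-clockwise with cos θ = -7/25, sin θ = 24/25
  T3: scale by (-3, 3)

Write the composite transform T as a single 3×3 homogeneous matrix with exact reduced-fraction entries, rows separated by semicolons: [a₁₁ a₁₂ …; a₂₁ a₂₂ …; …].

T = [-132/125 351/125 0; 351/125 132/125 0; 0 0 1]

T1 = [4/5 3/5 0; -3/5 4/5 0; 0 0 1]
T2·T1 = [44/125 -117/125 0; 117/125 44/125 0; 0 0 1]
T3·…·T1 = [-132/125 351/125 0; 351/125 132/125 0; 0 0 1]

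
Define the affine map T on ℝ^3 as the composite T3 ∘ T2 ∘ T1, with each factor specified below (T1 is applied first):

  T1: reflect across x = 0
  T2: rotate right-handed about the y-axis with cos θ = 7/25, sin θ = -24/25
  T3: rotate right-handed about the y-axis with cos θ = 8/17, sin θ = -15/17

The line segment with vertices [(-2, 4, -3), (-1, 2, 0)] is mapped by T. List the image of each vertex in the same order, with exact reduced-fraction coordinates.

T1 reflect across x = 0: (-2, 4, -3) → (2, 4, -3); (-1, 2, 0) → (1, 2, 0)
T2 rotate right-handed about the y-axis with cos θ = 7/25, sin θ = -24/25: (2, 4, -3) → (86/25, 4, 27/25); (1, 2, 0) → (7/25, 2, 24/25)
T3 rotate right-handed about the y-axis with cos θ = 8/17, sin θ = -15/17: (86/25, 4, 27/25) → (283/425, 4, 1506/425); (7/25, 2, 24/25) → (-304/425, 2, 297/425)

image vertices: (283/425, 4, 1506/425), (-304/425, 2, 297/425)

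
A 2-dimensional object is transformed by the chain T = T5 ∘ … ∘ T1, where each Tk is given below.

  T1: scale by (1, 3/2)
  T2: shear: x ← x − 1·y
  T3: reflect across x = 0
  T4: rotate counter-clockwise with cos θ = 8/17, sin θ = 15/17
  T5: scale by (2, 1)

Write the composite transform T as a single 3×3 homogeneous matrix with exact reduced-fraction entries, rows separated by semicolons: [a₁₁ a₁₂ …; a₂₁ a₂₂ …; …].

T1 = [1 0 0; 0 3/2 0; 0 0 1]
T2·T1 = [1 -3/2 0; 0 3/2 0; 0 0 1]
T3·…·T1 = [-1 3/2 0; 0 3/2 0; 0 0 1]
T4·…·T1 = [-8/17 -21/34 0; -15/17 69/34 0; 0 0 1]
T5·…·T1 = [-16/17 -21/17 0; -15/17 69/34 0; 0 0 1]

T = [-16/17 -21/17 0; -15/17 69/34 0; 0 0 1]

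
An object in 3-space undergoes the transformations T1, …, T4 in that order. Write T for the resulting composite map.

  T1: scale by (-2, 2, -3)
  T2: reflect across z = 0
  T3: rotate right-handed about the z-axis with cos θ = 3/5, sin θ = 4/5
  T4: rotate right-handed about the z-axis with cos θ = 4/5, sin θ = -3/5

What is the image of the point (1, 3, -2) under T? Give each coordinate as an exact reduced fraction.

T1 scale by (-2, 2, -3): (1, 3, -2) → (-2, 6, 6)
T2 reflect across z = 0: (-2, 6, 6) → (-2, 6, -6)
T3 rotate right-handed about the z-axis with cos θ = 3/5, sin θ = 4/5: (-2, 6, -6) → (-6, 2, -6)
T4 rotate right-handed about the z-axis with cos θ = 4/5, sin θ = -3/5: (-6, 2, -6) → (-18/5, 26/5, -6)

T(p) = (-18/5, 26/5, -6)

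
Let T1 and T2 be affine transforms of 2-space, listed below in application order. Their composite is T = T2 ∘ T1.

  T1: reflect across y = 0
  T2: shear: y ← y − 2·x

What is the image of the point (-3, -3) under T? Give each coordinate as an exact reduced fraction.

T(p) = (-3, 9)

T1 reflect across y = 0: (-3, -3) → (-3, 3)
T2 shear: y ← y − 2·x: (-3, 3) → (-3, 9)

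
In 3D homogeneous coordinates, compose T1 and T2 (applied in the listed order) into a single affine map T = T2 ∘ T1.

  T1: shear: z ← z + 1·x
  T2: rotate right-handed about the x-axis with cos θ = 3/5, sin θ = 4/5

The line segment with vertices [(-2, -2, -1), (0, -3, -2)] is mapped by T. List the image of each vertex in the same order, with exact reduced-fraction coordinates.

image vertices: (-2, 6/5, -17/5), (0, -1/5, -18/5)

T1 shear: z ← z + 1·x: (-2, -2, -1) → (-2, -2, -3); (0, -3, -2) → (0, -3, -2)
T2 rotate right-handed about the x-axis with cos θ = 3/5, sin θ = 4/5: (-2, -2, -3) → (-2, 6/5, -17/5); (0, -3, -2) → (0, -1/5, -18/5)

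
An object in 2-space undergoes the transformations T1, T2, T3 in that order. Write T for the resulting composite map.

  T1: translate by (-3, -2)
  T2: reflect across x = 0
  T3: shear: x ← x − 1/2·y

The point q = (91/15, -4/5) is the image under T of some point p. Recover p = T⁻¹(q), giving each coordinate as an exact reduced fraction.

p = (-8/3, 6/5)

T1 = [1 0 -3; 0 1 -2; 0 0 1]
T2·T1 = [-1 0 3; 0 1 -2; 0 0 1]
T3·…·T1 = [-1 -1/2 4; 0 1 -2; 0 0 1]
det M = -1; M⁻¹ = [-1 -1/2 3; 0 1 2; 0 0 1]
M⁻¹ · (91/15, -4/5)ᵀ = (-8/3, 6/5)ᵀ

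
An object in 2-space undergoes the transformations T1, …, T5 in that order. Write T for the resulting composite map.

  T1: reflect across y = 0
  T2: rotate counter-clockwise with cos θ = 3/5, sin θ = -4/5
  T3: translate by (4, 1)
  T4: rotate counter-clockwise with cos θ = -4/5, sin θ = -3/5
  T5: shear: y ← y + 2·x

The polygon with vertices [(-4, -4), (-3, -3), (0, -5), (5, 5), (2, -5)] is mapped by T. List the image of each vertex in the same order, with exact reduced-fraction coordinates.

image vertices: (3/25, -198/25), (-14/25, -201/25), (-4, -16), (-6, -9), (-148/25, -482/25)

T1 reflect across y = 0: (-4, -4) → (-4, 4); (-3, -3) → (-3, 3); (0, -5) → (0, 5); (5, 5) → (5, -5); (2, -5) → (2, 5)
T2 rotate counter-clockwise with cos θ = 3/5, sin θ = -4/5: (-4, 4) → (4/5, 28/5); (-3, 3) → (3/5, 21/5); (0, 5) → (4, 3); (5, -5) → (-1, -7); (2, 5) → (26/5, 7/5)
T3 translate by (4, 1): (4/5, 28/5) → (24/5, 33/5); (3/5, 21/5) → (23/5, 26/5); (4, 3) → (8, 4); (-1, -7) → (3, -6); (26/5, 7/5) → (46/5, 12/5)
T4 rotate counter-clockwise with cos θ = -4/5, sin θ = -3/5: (24/5, 33/5) → (3/25, -204/25); (23/5, 26/5) → (-14/25, -173/25); (8, 4) → (-4, -8); (3, -6) → (-6, 3); (46/5, 12/5) → (-148/25, -186/25)
T5 shear: y ← y + 2·x: (3/25, -204/25) → (3/25, -198/25); (-14/25, -173/25) → (-14/25, -201/25); (-4, -8) → (-4, -16); (-6, 3) → (-6, -9); (-148/25, -186/25) → (-148/25, -482/25)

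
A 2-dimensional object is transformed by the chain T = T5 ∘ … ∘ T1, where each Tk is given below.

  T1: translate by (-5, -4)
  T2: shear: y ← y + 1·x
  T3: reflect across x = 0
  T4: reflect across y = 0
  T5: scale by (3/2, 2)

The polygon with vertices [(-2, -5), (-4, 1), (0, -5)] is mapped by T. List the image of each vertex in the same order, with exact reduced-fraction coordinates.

image vertices: (21/2, 32), (27/2, 24), (15/2, 28)

T1 translate by (-5, -4): (-2, -5) → (-7, -9); (-4, 1) → (-9, -3); (0, -5) → (-5, -9)
T2 shear: y ← y + 1·x: (-7, -9) → (-7, -16); (-9, -3) → (-9, -12); (-5, -9) → (-5, -14)
T3 reflect across x = 0: (-7, -16) → (7, -16); (-9, -12) → (9, -12); (-5, -14) → (5, -14)
T4 reflect across y = 0: (7, -16) → (7, 16); (9, -12) → (9, 12); (5, -14) → (5, 14)
T5 scale by (3/2, 2): (7, 16) → (21/2, 32); (9, 12) → (27/2, 24); (5, 14) → (15/2, 28)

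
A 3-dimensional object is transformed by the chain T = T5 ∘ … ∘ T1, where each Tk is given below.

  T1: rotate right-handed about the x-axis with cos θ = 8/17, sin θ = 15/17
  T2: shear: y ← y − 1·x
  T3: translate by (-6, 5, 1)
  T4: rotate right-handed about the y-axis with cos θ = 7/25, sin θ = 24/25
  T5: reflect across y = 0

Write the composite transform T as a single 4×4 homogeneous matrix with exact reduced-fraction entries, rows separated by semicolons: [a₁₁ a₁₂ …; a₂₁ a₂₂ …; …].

T1 = [1 0 0 0; 0 8/17 -15/17 0; 0 15/17 8/17 0; 0 0 0 1]
T2·T1 = [1 0 0 0; -1 8/17 -15/17 0; 0 15/17 8/17 0; 0 0 0 1]
T3·…·T1 = [1 0 0 -6; -1 8/17 -15/17 5; 0 15/17 8/17 1; 0 0 0 1]
T4·…·T1 = [7/25 72/85 192/425 -18/25; -1 8/17 -15/17 5; -24/25 21/85 56/425 151/25; 0 0 0 1]
T5·…·T1 = [7/25 72/85 192/425 -18/25; 1 -8/17 15/17 -5; -24/25 21/85 56/425 151/25; 0 0 0 1]

T = [7/25 72/85 192/425 -18/25; 1 -8/17 15/17 -5; -24/25 21/85 56/425 151/25; 0 0 0 1]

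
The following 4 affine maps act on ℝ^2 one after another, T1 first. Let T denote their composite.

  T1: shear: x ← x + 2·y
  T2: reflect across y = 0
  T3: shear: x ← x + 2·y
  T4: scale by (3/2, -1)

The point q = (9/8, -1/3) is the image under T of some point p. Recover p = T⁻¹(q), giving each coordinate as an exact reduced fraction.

T1 = [1 2 0; 0 1 0; 0 0 1]
T2·T1 = [1 2 0; 0 -1 0; 0 0 1]
T3·…·T1 = [1 0 0; 0 -1 0; 0 0 1]
T4·…·T1 = [3/2 0 0; 0 1 0; 0 0 1]
det M = 3/2; M⁻¹ = [2/3 0 0; 0 1 0; 0 0 1]
M⁻¹ · (9/8, -1/3)ᵀ = (3/4, -1/3)ᵀ

p = (3/4, -1/3)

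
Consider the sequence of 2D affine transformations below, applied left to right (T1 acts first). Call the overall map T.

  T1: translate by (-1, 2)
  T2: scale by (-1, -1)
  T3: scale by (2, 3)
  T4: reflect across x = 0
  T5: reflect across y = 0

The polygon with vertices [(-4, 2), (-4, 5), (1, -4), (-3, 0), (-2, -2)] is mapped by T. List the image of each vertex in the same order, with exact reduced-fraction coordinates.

T1 translate by (-1, 2): (-4, 2) → (-5, 4); (-4, 5) → (-5, 7); (1, -4) → (0, -2); (-3, 0) → (-4, 2); (-2, -2) → (-3, 0)
T2 scale by (-1, -1): (-5, 4) → (5, -4); (-5, 7) → (5, -7); (0, -2) → (0, 2); (-4, 2) → (4, -2); (-3, 0) → (3, 0)
T3 scale by (2, 3): (5, -4) → (10, -12); (5, -7) → (10, -21); (0, 2) → (0, 6); (4, -2) → (8, -6); (3, 0) → (6, 0)
T4 reflect across x = 0: (10, -12) → (-10, -12); (10, -21) → (-10, -21); (0, 6) → (0, 6); (8, -6) → (-8, -6); (6, 0) → (-6, 0)
T5 reflect across y = 0: (-10, -12) → (-10, 12); (-10, -21) → (-10, 21); (0, 6) → (0, -6); (-8, -6) → (-8, 6); (-6, 0) → (-6, 0)

image vertices: (-10, 12), (-10, 21), (0, -6), (-8, 6), (-6, 0)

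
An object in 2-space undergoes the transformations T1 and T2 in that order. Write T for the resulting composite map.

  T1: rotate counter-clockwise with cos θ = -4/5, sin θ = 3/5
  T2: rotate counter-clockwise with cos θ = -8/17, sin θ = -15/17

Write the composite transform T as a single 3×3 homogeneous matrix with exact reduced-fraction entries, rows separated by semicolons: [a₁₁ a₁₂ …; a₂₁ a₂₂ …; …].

T = [77/85 -36/85 0; 36/85 77/85 0; 0 0 1]

T1 = [-4/5 -3/5 0; 3/5 -4/5 0; 0 0 1]
T2·T1 = [77/85 -36/85 0; 36/85 77/85 0; 0 0 1]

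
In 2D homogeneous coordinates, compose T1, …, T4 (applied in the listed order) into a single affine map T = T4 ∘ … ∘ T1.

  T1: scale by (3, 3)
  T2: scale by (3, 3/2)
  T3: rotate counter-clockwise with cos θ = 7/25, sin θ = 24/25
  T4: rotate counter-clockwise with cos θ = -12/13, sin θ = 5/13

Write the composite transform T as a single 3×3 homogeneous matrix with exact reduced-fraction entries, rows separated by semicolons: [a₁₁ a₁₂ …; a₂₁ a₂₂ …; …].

T = [-1836/325 2277/650 0; -2277/325 -918/325 0; 0 0 1]

T1 = [3 0 0; 0 3 0; 0 0 1]
T2·T1 = [9 0 0; 0 9/2 0; 0 0 1]
T3·…·T1 = [63/25 -108/25 0; 216/25 63/50 0; 0 0 1]
T4·…·T1 = [-1836/325 2277/650 0; -2277/325 -918/325 0; 0 0 1]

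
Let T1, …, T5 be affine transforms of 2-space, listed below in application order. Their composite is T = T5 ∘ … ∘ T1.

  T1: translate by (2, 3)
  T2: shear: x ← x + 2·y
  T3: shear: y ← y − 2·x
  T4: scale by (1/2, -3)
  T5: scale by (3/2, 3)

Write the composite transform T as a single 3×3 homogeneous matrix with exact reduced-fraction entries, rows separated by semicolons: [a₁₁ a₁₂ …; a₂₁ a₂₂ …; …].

T1 = [1 0 2; 0 1 3; 0 0 1]
T2·T1 = [1 2 8; 0 1 3; 0 0 1]
T3·…·T1 = [1 2 8; -2 -3 -13; 0 0 1]
T4·…·T1 = [1/2 1 4; 6 9 39; 0 0 1]
T5·…·T1 = [3/4 3/2 6; 18 27 117; 0 0 1]

T = [3/4 3/2 6; 18 27 117; 0 0 1]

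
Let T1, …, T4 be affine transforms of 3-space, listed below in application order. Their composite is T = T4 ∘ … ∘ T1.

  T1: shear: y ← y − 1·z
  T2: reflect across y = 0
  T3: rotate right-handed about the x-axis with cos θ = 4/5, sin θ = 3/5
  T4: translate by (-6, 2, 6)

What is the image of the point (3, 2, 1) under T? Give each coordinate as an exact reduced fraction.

T(p) = (-3, 3/5, 31/5)

T1 shear: y ← y − 1·z: (3, 2, 1) → (3, 1, 1)
T2 reflect across y = 0: (3, 1, 1) → (3, -1, 1)
T3 rotate right-handed about the x-axis with cos θ = 4/5, sin θ = 3/5: (3, -1, 1) → (3, -7/5, 1/5)
T4 translate by (-6, 2, 6): (3, -7/5, 1/5) → (-3, 3/5, 31/5)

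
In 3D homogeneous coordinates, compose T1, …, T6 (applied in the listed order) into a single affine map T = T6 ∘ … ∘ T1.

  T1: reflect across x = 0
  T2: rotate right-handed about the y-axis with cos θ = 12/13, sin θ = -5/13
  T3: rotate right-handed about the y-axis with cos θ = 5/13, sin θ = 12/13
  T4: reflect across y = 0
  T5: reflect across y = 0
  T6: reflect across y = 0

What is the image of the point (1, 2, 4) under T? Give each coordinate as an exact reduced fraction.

T(p) = (356/169, -2, 599/169)

T1 reflect across x = 0: (1, 2, 4) → (-1, 2, 4)
T2 rotate right-handed about the y-axis with cos θ = 12/13, sin θ = -5/13: (-1, 2, 4) → (-32/13, 2, 43/13)
T3 rotate right-handed about the y-axis with cos θ = 5/13, sin θ = 12/13: (-32/13, 2, 43/13) → (356/169, 2, 599/169)
T4 reflect across y = 0: (356/169, 2, 599/169) → (356/169, -2, 599/169)
T5 reflect across y = 0: (356/169, -2, 599/169) → (356/169, 2, 599/169)
T6 reflect across y = 0: (356/169, 2, 599/169) → (356/169, -2, 599/169)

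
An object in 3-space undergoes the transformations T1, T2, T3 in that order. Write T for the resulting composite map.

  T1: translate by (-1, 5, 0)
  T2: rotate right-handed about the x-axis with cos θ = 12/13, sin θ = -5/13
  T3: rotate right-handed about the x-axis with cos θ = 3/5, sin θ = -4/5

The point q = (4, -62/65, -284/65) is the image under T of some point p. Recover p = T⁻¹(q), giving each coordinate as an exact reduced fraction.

T1 = [1 0 0 -1; 0 1 0 5; 0 0 1 0; 0 0 0 1]
T2·T1 = [1 0 0 -1; 0 12/13 5/13 60/13; 0 -5/13 12/13 -25/13; 0 0 0 1]
T3·…·T1 = [1 0 0 -1; 0 16/65 63/65 16/13; 0 -63/65 16/65 -63/13; 0 0 0 1]
det M = 1; M⁻¹ = [1 0 0 1; 0 16/65 -63/65 -5; 0 63/65 16/65 0; 0 0 0 1]
M⁻¹ · (4, -62/65, -284/65)ᵀ = (5, -1, -2)ᵀ

p = (5, -1, -2)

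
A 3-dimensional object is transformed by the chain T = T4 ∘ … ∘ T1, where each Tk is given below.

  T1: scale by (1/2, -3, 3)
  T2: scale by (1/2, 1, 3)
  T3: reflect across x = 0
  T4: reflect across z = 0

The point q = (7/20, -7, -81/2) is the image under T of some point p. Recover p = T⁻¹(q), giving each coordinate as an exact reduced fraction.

p = (-7/5, 7/3, 9/2)

T1 = [1/2 0 0 0; 0 -3 0 0; 0 0 3 0; 0 0 0 1]
T2·T1 = [1/4 0 0 0; 0 -3 0 0; 0 0 9 0; 0 0 0 1]
T3·…·T1 = [-1/4 0 0 0; 0 -3 0 0; 0 0 9 0; 0 0 0 1]
T4·…·T1 = [-1/4 0 0 0; 0 -3 0 0; 0 0 -9 0; 0 0 0 1]
det M = -27/4; M⁻¹ = [-4 0 0 0; 0 -1/3 0 0; 0 0 -1/9 0; 0 0 0 1]
M⁻¹ · (7/20, -7, -81/2)ᵀ = (-7/5, 7/3, 9/2)ᵀ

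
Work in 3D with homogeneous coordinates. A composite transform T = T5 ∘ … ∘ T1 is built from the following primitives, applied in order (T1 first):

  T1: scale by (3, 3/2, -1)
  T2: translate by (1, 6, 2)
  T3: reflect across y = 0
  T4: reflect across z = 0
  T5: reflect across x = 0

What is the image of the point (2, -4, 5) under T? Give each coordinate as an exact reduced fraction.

T(p) = (-7, 0, 3)

T1 scale by (3, 3/2, -1): (2, -4, 5) → (6, -6, -5)
T2 translate by (1, 6, 2): (6, -6, -5) → (7, 0, -3)
T3 reflect across y = 0: (7, 0, -3) → (7, 0, -3)
T4 reflect across z = 0: (7, 0, -3) → (7, 0, 3)
T5 reflect across x = 0: (7, 0, 3) → (-7, 0, 3)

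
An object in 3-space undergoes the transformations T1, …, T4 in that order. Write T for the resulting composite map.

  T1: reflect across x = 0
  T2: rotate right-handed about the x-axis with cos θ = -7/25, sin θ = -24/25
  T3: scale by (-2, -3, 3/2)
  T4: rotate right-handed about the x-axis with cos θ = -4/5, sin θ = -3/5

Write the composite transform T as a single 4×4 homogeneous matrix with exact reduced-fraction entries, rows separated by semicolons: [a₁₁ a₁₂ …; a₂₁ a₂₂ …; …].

T = [2 0 0 0; 0 -192/125 513/250 0; 0 81/125 258/125 0; 0 0 0 1]

T1 = [-1 0 0 0; 0 1 0 0; 0 0 1 0; 0 0 0 1]
T2·T1 = [-1 0 0 0; 0 -7/25 24/25 0; 0 -24/25 -7/25 0; 0 0 0 1]
T3·…·T1 = [2 0 0 0; 0 21/25 -72/25 0; 0 -36/25 -21/50 0; 0 0 0 1]
T4·…·T1 = [2 0 0 0; 0 -192/125 513/250 0; 0 81/125 258/125 0; 0 0 0 1]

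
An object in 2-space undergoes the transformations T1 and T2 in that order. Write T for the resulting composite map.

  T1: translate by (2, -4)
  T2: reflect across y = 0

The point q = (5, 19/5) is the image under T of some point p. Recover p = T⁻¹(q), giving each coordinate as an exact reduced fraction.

T1 = [1 0 2; 0 1 -4; 0 0 1]
T2·T1 = [1 0 2; 0 -1 4; 0 0 1]
det M = -1; M⁻¹ = [1 0 -2; 0 -1 4; 0 0 1]
M⁻¹ · (5, 19/5)ᵀ = (3, 1/5)ᵀ

p = (3, 1/5)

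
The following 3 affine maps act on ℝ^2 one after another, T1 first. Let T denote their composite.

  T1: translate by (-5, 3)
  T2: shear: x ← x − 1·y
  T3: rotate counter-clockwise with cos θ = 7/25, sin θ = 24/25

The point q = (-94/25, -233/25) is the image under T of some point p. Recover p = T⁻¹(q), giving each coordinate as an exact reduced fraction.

p = (-4, -2)

T1 = [1 0 -5; 0 1 3; 0 0 1]
T2·T1 = [1 -1 -8; 0 1 3; 0 0 1]
T3·…·T1 = [7/25 -31/25 -128/25; 24/25 -17/25 -171/25; 0 0 1]
det M = 1; M⁻¹ = [-17/25 31/25 5; -24/25 7/25 -3; 0 0 1]
M⁻¹ · (-94/25, -233/25)ᵀ = (-4, -2)ᵀ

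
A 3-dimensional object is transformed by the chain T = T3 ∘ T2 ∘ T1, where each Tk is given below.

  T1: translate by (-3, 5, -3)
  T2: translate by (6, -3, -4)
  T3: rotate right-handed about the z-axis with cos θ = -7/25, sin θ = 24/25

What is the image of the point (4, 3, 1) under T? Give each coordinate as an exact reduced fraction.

T(p) = (-169/25, 133/25, -6)

T1 translate by (-3, 5, -3): (4, 3, 1) → (1, 8, -2)
T2 translate by (6, -3, -4): (1, 8, -2) → (7, 5, -6)
T3 rotate right-handed about the z-axis with cos θ = -7/25, sin θ = 24/25: (7, 5, -6) → (-169/25, 133/25, -6)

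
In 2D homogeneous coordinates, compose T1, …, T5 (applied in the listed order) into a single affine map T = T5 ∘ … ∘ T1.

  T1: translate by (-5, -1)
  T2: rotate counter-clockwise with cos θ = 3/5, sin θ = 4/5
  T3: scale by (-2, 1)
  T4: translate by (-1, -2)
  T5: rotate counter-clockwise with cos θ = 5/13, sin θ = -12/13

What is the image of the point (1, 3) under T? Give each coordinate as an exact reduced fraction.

T1 translate by (-5, -1): (1, 3) → (-4, 2)
T2 rotate counter-clockwise with cos θ = 3/5, sin θ = 4/5: (-4, 2) → (-4, -2)
T3 scale by (-2, 1): (-4, -2) → (8, -2)
T4 translate by (-1, -2): (8, -2) → (7, -4)
T5 rotate counter-clockwise with cos θ = 5/13, sin θ = -12/13: (7, -4) → (-1, -8)

T(p) = (-1, -8)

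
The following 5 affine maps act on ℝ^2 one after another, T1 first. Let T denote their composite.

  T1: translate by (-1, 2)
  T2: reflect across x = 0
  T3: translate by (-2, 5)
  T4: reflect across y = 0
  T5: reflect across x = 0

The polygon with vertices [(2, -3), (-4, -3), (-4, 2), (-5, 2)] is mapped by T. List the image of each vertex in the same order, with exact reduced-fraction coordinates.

T1 translate by (-1, 2): (2, -3) → (1, -1); (-4, -3) → (-5, -1); (-4, 2) → (-5, 4); (-5, 2) → (-6, 4)
T2 reflect across x = 0: (1, -1) → (-1, -1); (-5, -1) → (5, -1); (-5, 4) → (5, 4); (-6, 4) → (6, 4)
T3 translate by (-2, 5): (-1, -1) → (-3, 4); (5, -1) → (3, 4); (5, 4) → (3, 9); (6, 4) → (4, 9)
T4 reflect across y = 0: (-3, 4) → (-3, -4); (3, 4) → (3, -4); (3, 9) → (3, -9); (4, 9) → (4, -9)
T5 reflect across x = 0: (-3, -4) → (3, -4); (3, -4) → (-3, -4); (3, -9) → (-3, -9); (4, -9) → (-4, -9)

image vertices: (3, -4), (-3, -4), (-3, -9), (-4, -9)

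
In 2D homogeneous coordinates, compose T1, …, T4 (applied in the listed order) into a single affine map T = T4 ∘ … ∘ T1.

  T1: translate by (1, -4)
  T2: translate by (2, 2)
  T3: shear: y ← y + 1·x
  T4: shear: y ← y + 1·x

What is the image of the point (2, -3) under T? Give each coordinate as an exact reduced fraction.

T(p) = (5, 5)

T1 translate by (1, -4): (2, -3) → (3, -7)
T2 translate by (2, 2): (3, -7) → (5, -5)
T3 shear: y ← y + 1·x: (5, -5) → (5, 0)
T4 shear: y ← y + 1·x: (5, 0) → (5, 5)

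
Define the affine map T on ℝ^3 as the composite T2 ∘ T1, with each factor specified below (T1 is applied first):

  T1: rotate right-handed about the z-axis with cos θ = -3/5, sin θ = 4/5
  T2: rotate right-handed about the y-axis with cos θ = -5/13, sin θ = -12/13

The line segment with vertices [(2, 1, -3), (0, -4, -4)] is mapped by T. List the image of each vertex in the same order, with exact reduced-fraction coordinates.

image vertices: (46/13, 1, -9/13), (32/13, 12/5, 292/65)

T1 rotate right-handed about the z-axis with cos θ = -3/5, sin θ = 4/5: (2, 1, -3) → (-2, 1, -3); (0, -4, -4) → (16/5, 12/5, -4)
T2 rotate right-handed about the y-axis with cos θ = -5/13, sin θ = -12/13: (-2, 1, -3) → (46/13, 1, -9/13); (16/5, 12/5, -4) → (32/13, 12/5, 292/65)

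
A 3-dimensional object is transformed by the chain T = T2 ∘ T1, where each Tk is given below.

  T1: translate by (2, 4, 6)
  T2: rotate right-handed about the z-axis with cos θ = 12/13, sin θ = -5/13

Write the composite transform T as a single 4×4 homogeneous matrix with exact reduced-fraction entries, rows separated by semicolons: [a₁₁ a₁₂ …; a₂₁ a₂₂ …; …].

T = [12/13 5/13 0 44/13; -5/13 12/13 0 38/13; 0 0 1 6; 0 0 0 1]

T1 = [1 0 0 2; 0 1 0 4; 0 0 1 6; 0 0 0 1]
T2·T1 = [12/13 5/13 0 44/13; -5/13 12/13 0 38/13; 0 0 1 6; 0 0 0 1]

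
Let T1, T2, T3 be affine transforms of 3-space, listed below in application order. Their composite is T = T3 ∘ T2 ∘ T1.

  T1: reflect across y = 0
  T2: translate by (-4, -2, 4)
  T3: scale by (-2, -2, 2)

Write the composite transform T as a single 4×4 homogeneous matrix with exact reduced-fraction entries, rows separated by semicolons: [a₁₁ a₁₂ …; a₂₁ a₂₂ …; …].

T = [-2 0 0 8; 0 2 0 4; 0 0 2 8; 0 0 0 1]

T1 = [1 0 0 0; 0 -1 0 0; 0 0 1 0; 0 0 0 1]
T2·T1 = [1 0 0 -4; 0 -1 0 -2; 0 0 1 4; 0 0 0 1]
T3·…·T1 = [-2 0 0 8; 0 2 0 4; 0 0 2 8; 0 0 0 1]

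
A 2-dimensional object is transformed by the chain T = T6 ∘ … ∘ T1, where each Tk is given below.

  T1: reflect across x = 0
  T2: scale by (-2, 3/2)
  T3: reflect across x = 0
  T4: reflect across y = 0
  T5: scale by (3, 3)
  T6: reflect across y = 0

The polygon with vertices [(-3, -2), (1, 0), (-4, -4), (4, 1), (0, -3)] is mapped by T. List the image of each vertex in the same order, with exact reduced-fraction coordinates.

T1 reflect across x = 0: (-3, -2) → (3, -2); (1, 0) → (-1, 0); (-4, -4) → (4, -4); (4, 1) → (-4, 1); (0, -3) → (0, -3)
T2 scale by (-2, 3/2): (3, -2) → (-6, -3); (-1, 0) → (2, 0); (4, -4) → (-8, -6); (-4, 1) → (8, 3/2); (0, -3) → (0, -9/2)
T3 reflect across x = 0: (-6, -3) → (6, -3); (2, 0) → (-2, 0); (-8, -6) → (8, -6); (8, 3/2) → (-8, 3/2); (0, -9/2) → (0, -9/2)
T4 reflect across y = 0: (6, -3) → (6, 3); (-2, 0) → (-2, 0); (8, -6) → (8, 6); (-8, 3/2) → (-8, -3/2); (0, -9/2) → (0, 9/2)
T5 scale by (3, 3): (6, 3) → (18, 9); (-2, 0) → (-6, 0); (8, 6) → (24, 18); (-8, -3/2) → (-24, -9/2); (0, 9/2) → (0, 27/2)
T6 reflect across y = 0: (18, 9) → (18, -9); (-6, 0) → (-6, 0); (24, 18) → (24, -18); (-24, -9/2) → (-24, 9/2); (0, 27/2) → (0, -27/2)

image vertices: (18, -9), (-6, 0), (24, -18), (-24, 9/2), (0, -27/2)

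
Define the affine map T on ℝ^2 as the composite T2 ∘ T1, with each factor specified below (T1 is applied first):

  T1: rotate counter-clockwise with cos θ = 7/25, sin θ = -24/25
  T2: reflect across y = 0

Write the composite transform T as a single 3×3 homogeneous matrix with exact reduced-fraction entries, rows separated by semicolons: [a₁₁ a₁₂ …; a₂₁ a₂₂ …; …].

T = [7/25 24/25 0; 24/25 -7/25 0; 0 0 1]

T1 = [7/25 24/25 0; -24/25 7/25 0; 0 0 1]
T2·T1 = [7/25 24/25 0; 24/25 -7/25 0; 0 0 1]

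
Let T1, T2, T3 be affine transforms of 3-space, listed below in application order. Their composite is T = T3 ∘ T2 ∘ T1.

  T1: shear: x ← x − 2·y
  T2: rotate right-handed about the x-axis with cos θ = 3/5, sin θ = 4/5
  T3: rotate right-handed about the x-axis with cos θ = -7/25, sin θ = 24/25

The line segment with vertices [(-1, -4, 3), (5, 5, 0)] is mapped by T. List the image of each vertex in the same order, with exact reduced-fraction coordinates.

T1 shear: x ← x − 2·y: (-1, -4, 3) → (7, -4, 3); (5, 5, 0) → (-5, 5, 0)
T2 rotate right-handed about the x-axis with cos θ = 3/5, sin θ = 4/5: (7, -4, 3) → (7, -24/5, -7/5); (-5, 5, 0) → (-5, 3, 4)
T3 rotate right-handed about the x-axis with cos θ = -7/25, sin θ = 24/25: (7, -24/5, -7/5) → (7, 336/125, -527/125); (-5, 3, 4) → (-5, -117/25, 44/25)

image vertices: (7, 336/125, -527/125), (-5, -117/25, 44/25)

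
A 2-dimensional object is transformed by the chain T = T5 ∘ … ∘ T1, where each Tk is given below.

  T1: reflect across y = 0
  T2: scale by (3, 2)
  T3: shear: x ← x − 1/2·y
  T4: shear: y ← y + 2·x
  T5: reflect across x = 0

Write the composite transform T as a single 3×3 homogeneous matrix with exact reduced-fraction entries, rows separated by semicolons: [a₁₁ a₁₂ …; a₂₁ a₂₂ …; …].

T = [-3 -1 0; 6 0 0; 0 0 1]

T1 = [1 0 0; 0 -1 0; 0 0 1]
T2·T1 = [3 0 0; 0 -2 0; 0 0 1]
T3·…·T1 = [3 1 0; 0 -2 0; 0 0 1]
T4·…·T1 = [3 1 0; 6 0 0; 0 0 1]
T5·…·T1 = [-3 -1 0; 6 0 0; 0 0 1]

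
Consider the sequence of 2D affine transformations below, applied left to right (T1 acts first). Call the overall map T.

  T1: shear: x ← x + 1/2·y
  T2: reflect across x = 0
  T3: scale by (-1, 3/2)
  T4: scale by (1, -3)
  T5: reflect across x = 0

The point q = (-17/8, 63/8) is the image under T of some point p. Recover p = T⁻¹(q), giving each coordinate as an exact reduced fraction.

T1 = [1 1/2 0; 0 1 0; 0 0 1]
T2·T1 = [-1 -1/2 0; 0 1 0; 0 0 1]
T3·…·T1 = [1 1/2 0; 0 3/2 0; 0 0 1]
T4·…·T1 = [1 1/2 0; 0 -9/2 0; 0 0 1]
T5·…·T1 = [-1 -1/2 0; 0 -9/2 0; 0 0 1]
det M = 9/2; M⁻¹ = [-1 1/9 0; 0 -2/9 0; 0 0 1]
M⁻¹ · (-17/8, 63/8)ᵀ = (3, -7/4)ᵀ

p = (3, -7/4)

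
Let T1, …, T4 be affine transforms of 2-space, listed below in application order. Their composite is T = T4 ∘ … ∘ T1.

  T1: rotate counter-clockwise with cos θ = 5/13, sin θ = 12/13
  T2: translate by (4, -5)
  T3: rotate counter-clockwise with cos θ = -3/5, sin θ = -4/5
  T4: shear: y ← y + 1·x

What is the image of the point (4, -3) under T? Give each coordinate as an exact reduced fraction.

T1 rotate counter-clockwise with cos θ = 5/13, sin θ = 12/13: (4, -3) → (56/13, 33/13)
T2 translate by (4, -5): (56/13, 33/13) → (108/13, -32/13)
T3 rotate counter-clockwise with cos θ = -3/5, sin θ = -4/5: (108/13, -32/13) → (-452/65, -336/65)
T4 shear: y ← y + 1·x: (-452/65, -336/65) → (-452/65, -788/65)

T(p) = (-452/65, -788/65)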